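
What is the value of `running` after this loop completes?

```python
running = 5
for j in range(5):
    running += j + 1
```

Start at 5, add 1 to 5 = 20
`running` takes the values: 5 → 6 → 8 → 11 → 15 → 20

Answer: 20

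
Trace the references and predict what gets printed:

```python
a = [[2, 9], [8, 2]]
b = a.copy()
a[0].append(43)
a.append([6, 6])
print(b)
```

Key concept: shallow copy with nested lists.
Step by step:
`a = [[2, 9], [8, 2]]` → a = [[2, 9], [8, 2]]
`b = a.copy()` → b = [[2, 9], [8, 2]]
`a[0].append(43)` → a = [[2, 9, 43], [8, 2]]; b = [[2, 9, 43], [8, 2]]
`a.append([6, 6])` → a = [[2, 9, 43], [8, 2], [6, 6]]
`print(b)` → prints [[2, 9, 43], [8, 2]]

Answer: [[2, 9, 43], [8, 2]]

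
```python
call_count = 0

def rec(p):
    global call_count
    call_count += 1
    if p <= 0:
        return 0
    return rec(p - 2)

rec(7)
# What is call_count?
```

Linear recursion stepping by 2: 5 calls from p=7 down to ≤0.

Answer: 5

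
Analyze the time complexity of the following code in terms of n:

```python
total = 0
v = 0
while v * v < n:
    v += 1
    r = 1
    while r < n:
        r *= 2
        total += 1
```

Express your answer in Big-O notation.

Each loop level contributes: √n × log n. Multiplying the contributions gives O(√n log n).

Answer: O(√n log n)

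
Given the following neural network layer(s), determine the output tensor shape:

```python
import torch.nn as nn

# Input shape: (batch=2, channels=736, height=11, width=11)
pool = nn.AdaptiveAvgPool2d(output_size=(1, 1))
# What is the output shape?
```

Input: (2, 736, 11, 11) -> Output: (2, 736, 1, 1)

Answer: (2, 736, 1, 1)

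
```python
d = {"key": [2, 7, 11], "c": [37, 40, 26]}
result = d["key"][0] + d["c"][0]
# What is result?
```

Trace:
`d = {"key": [2, 7, 11], "c": [37, 40, 26]}` → d = {'key': [2, 7, 11], 'c': [37, 40, 26]}
`result = d["key"][0] + d["c"][0]` → result = 39
So result = 39

Answer: 39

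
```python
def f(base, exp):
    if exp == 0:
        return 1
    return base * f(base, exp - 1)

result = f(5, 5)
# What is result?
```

f(5, 5) = 5 * 5 * 5 * 5 * 5 = 3125

Answer: 3125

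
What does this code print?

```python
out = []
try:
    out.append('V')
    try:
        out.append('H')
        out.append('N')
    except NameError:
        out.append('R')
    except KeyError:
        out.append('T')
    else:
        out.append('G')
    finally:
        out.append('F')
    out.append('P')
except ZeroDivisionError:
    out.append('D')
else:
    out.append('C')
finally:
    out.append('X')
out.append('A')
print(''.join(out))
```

Execution trace: 'V' (try body) → 'H' (inner try body) → 'N' (inner try body, no exception) → 'G' (inner else) → 'F' (inner finally) → 'P' (try body, no exception) → 'C' (else) → 'X' (finally) → 'A' (after the try/except). Output: VHNGFPCXA

Answer: VHNGFPCXA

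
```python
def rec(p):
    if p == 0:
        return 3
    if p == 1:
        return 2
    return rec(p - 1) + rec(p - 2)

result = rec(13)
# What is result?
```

Build up from base cases: rec(0)=3, rec(1)=2, rec(2)=5, rec(3)=7, rec(4)=12, rec(5)=19, rec(6)=31, ..., rec(13)=898

Answer: 898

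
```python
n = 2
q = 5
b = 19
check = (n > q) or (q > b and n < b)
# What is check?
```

Trace:
`n = 2` → n = 2
`q = 5` → q = 5
`b = 19` → b = 19
`check = (n > q) or (q > b and n < b)` → check = False
So check = False

Answer: False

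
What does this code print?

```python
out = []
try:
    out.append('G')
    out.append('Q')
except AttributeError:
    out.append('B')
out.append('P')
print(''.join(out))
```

Execution trace: 'G' (try body) → 'Q' (try body, no exception) → 'P' (after the try/except). Output: GQP

Answer: GQP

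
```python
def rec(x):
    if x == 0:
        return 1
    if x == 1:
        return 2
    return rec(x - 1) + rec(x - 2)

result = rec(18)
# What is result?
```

Build up from base cases: rec(0)=1, rec(1)=2, rec(2)=3, rec(3)=5, rec(4)=8, rec(5)=13, rec(6)=21, ..., rec(18)=6765

Answer: 6765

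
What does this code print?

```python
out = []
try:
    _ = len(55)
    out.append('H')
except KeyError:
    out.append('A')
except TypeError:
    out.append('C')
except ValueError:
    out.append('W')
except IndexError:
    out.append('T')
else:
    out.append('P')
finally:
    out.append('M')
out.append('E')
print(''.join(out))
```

Execution trace: 'C' (except TypeError) → 'M' (finally) → 'E' (after the try/except). Output: CME

Answer: CME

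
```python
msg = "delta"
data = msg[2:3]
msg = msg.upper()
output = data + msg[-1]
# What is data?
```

Trace:
`msg = "delta"` → msg = 'delta'
`data = msg[2:3]` → data = 'l'
`msg = msg.upper()` → msg = 'DELTA'
`output = data + msg[-1]` → output = 'lA'
So data = 'l'

Answer: 'l'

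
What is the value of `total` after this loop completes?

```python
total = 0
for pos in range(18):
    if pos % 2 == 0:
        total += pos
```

Sum of even numbers 0 to 17
`total` takes the values: 0 → 2 → 6 → 12 → 20 → 30 → 42 → 56 → 72

Answer: 72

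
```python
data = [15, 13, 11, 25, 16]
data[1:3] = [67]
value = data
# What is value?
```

Trace:
`data = [15, 13, 11, 25, 16]` → data = [15, 13, 11, 25, 16]
`data[1:3] = [67]` → data = [15, 67, 25, 16]
`value = data` → value = [15, 67, 25, 16]
So value = [15, 67, 25, 16]

Answer: [15, 67, 25, 16]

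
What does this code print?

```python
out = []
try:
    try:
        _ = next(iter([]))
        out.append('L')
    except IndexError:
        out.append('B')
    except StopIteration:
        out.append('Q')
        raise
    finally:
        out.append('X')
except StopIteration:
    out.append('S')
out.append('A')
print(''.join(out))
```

Execution trace: 'Q' (inner except StopIteration) → 'X' (inner finally) → 'S' (outer except StopIteration) → 'A' (after the try/except). Output: QXSA

Answer: QXSA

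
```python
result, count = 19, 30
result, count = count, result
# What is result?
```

Trace:
`result, count = 19, 30` → result = 19; count = 30
`result, count = count, result` → result = 30; count = 19
So result = 30

Answer: 30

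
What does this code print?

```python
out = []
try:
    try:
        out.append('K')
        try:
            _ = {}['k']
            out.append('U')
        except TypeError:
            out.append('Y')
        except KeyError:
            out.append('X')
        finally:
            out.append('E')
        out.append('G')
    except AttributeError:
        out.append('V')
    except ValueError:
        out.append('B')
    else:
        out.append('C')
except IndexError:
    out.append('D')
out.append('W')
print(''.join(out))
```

Execution trace: 'K' (try body) → 'X' (inner except KeyError) → 'E' (inner finally) → 'G' (try body, no exception) → 'C' (else) → 'W' (after the try/except). Output: KXEGCW

Answer: KXEGCW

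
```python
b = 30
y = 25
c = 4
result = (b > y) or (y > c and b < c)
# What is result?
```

Trace:
`b = 30` → b = 30
`y = 25` → y = 25
`c = 4` → c = 4
`result = (b > y) or (y > c and b < c)` → result = True
So result = True

Answer: True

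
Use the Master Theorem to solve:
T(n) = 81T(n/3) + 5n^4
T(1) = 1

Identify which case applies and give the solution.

a=81, b=3, f(n)=5n^4. log_3(81) = 4. Since c=4 = 4, Case 2 applies: T(n) = Θ(n^log_b(a) · log n) = O(n^4 log n).

Answer: O(n^4 log n) - Case 2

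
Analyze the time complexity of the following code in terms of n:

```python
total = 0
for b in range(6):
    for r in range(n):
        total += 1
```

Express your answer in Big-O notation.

Each loop level contributes: 1 × n. Multiplying the contributions gives O(n).

Answer: O(n)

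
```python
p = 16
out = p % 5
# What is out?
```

Trace:
`p = 16` → p = 16
`out = p % 5` → out = 1
So out = 1

Answer: 1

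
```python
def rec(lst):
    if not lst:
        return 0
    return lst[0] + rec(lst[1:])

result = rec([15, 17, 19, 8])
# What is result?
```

15 + 17 + 19 + 8 + 0 = 59

Answer: 59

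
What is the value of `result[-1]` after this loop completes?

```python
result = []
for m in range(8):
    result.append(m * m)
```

Last element of squares 0 to 7
`result` takes the values: [] → [0] → [0, 1] → [0, 1, 4] → [0, 1, 4, 9] → [0, 1, 4, 9, 16] → [0, 1, 4, 9, 16, 25] → [0, 1, 4, 9, 16, 25, 36] → [0, 1, 4, 9, 16, 25, 36, 49]
So `result[-1]` = 49

Answer: 49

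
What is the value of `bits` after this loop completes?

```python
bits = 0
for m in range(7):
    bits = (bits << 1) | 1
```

Build 7 consecutive 1-bits: 0b1111111
`bits` takes the values: 0 → 1 → 3 → 7 → 15 → 31 → 63 → 127

Answer: 127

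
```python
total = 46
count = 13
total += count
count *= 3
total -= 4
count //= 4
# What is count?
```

Trace:
`total = 46` → total = 46
`count = 13` → count = 13
`total += count` → total = 59
`count *= 3` → count = 39
`total -= 4` → total = 55
`count //= 4` → count = 9
So count = 9

Answer: 9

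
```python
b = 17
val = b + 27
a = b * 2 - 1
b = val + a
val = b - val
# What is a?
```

Trace:
`b = 17` → b = 17
`val = b + 27` → val = 44
`a = b * 2 - 1` → a = 33
`b = val + a` → b = 77
`val = b - val` → val = 33
So a = 33

Answer: 33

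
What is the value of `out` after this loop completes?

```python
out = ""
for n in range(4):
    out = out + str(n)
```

Concatenate digits 0 to 3
`out` takes the values: "" → "0" → "01" → "012" → "0123"

Answer: "0123"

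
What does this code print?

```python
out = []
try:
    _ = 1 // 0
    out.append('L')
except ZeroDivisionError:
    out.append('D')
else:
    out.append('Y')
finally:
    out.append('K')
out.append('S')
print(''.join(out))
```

Execution trace: 'D' (except ZeroDivisionError) → 'K' (finally) → 'S' (after the try/except). Output: DKS

Answer: DKS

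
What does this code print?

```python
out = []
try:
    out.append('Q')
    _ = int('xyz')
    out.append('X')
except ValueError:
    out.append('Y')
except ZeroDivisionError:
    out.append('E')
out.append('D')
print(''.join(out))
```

Execution trace: 'Q' (try body) → 'Y' (except ValueError) → 'D' (after the try/except). Output: QYD

Answer: QYD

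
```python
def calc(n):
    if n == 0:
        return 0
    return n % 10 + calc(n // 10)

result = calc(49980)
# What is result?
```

Sum of digits of 49980: 0 + 8 + 9 + 9 + 4 = 30

Answer: 30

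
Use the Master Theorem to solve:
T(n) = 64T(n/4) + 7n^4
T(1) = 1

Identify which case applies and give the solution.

a=64, b=4, f(n)=7n^4. log_4(64) = 3. Since c=4 > 3 and the regularity condition holds (64(n/4)^4 = (64/4^4)n^4 with 64/4^4 < 1), Case 3 applies: T(n) = Θ(f(n)) = O(n^4).

Answer: O(n^4) - Case 3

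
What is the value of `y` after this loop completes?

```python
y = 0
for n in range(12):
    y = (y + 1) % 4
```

Increment mod 4, 12 times = 0
`y` takes the values: 0 → 1 → 2 → 3 → 0 → 1 → 2 → 3 → 0 → 1 → 2 → 3 → 0

Answer: 0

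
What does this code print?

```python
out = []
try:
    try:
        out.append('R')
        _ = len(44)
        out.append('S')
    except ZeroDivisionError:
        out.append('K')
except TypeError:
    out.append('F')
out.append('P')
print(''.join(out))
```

Execution trace: 'R' (try body) → 'F' (outer except TypeError) → 'P' (after the try/except). Output: RFP

Answer: RFP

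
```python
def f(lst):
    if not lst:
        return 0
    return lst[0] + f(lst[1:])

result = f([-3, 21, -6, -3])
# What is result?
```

(-3) + 21 + (-6) + (-3) + 0 = 9

Answer: 9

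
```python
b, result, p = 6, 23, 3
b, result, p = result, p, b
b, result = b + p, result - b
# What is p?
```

Trace:
`b, result, p = 6, 23, 3` → b = 6; result = 23; p = 3
`b, result, p = result, p, b` → b = 23; result = 3; p = 6
`b, result = b + p, result - b` → b = 29; result = -20
So p = 6

Answer: 6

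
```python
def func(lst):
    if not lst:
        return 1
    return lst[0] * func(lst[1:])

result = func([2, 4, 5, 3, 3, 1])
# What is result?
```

Product over [2, 4, 5, 3, 3, 1] = 2 * 4 * 5 * 3 * 3 * 1 = 360

Answer: 360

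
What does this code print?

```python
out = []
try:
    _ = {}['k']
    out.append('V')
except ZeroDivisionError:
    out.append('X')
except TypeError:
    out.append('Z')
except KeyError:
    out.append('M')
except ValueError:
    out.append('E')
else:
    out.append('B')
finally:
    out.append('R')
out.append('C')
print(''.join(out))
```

Execution trace: 'M' (except KeyError) → 'R' (finally) → 'C' (after the try/except). Output: MRC

Answer: MRC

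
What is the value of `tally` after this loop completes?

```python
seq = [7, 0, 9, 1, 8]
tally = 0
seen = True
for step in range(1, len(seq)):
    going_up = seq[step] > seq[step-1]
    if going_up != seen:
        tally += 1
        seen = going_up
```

Count direction changes in [7, 0, 9, 1, 8]
`tally` takes the values: 0 → 1 → 2 → 3 → 4

Answer: 4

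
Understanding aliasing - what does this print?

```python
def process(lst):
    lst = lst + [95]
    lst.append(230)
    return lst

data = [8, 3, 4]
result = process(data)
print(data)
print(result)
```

Key concept: rebinding parameter vs mutation.
Step by step:
`data = [8, 3, 4]` → data = [8, 3, 4]
`result = process(data)` → result = [8, 3, 4, 95, 230]
`print(data)` → prints [8, 3, 4]
`print(result)` → prints [8, 3, 4, 95, 230]

Answer:
[8, 3, 4]
[8, 3, 4, 95, 230]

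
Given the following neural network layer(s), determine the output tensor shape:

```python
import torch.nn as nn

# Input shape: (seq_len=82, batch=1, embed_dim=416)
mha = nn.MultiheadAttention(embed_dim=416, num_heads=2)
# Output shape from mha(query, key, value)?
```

Input: (82, 1, 416) -> Output: (82, 1, 416)

Answer: (82, 1, 416)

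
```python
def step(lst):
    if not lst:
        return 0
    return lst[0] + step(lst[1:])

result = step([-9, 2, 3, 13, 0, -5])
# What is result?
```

(-9) + 2 + 3 + 13 + 0 + (-5) + 0 = 4

Answer: 4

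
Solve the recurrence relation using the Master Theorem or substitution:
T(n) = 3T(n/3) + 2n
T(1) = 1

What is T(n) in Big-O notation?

By Master Theorem: a=3, b=3, f(n)=2n. Since log_3(3) = 1 and f(n) = Θ(n^1), Case 2 applies. T(n) = O(n log n).

Answer: O(n log n)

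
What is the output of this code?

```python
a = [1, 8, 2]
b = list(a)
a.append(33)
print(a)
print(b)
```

Key concept: list() constructor creates copy.
Step by step:
`a = [1, 8, 2]` → a = [1, 8, 2]
`b = list(a)` → b = [1, 8, 2]
`a.append(33)` → a = [1, 8, 2, 33]
`print(a)` → prints [1, 8, 2, 33]
`print(b)` → prints [1, 8, 2]

Answer:
[1, 8, 2, 33]
[1, 8, 2]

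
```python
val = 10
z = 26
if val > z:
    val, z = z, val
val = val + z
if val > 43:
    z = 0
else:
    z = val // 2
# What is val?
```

Trace:
`val = 10` → val = 10
`z = 26` → z = 26
`if val > z: ...` → val > z is False → no variable changes
`val = val + z` → val = 36
`if val > 43: ...` → val > 43 is False, take else branch → z = 18
So val = 36

Answer: 36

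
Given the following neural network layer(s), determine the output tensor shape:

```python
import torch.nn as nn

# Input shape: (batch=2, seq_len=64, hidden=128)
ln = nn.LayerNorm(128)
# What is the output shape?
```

Input: (2, 64, 128) -> Output: (2, 64, 128)

Answer: (2, 64, 128)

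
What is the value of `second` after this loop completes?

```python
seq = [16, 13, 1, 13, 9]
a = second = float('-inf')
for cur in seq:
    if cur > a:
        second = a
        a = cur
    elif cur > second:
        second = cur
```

Second largest (with repeats) in [16, 13, 1, 13, 9]
`second` takes the values: -inf → 13

Answer: 13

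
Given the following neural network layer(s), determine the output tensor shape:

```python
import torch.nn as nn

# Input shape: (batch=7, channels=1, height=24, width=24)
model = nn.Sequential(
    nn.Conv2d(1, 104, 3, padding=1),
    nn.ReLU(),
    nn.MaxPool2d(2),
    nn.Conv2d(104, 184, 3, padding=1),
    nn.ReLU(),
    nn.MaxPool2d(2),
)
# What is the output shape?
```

Input: (7, 1, 24, 24) -> after first Conv2d: (7, 104, 24, 24) -> after first MaxPool2d: (7, 104, 12, 12) -> after second Conv2d: (7, 184, 12, 12) -> Output: (7, 184, 6, 6)

Answer: (7, 184, 6, 6)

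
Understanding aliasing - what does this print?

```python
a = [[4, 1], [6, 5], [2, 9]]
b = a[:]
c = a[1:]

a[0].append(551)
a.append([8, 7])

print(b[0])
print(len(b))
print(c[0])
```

Key concept: slice with nested mutation.
Step by step:
`a = [[4, 1], [6, 5], [2, 9]]` → a = [[4, 1], [6, 5], [2, 9]]
`b = a[:]` → b = [[4, 1], [6, 5], [2, 9]]
`c = a[1:]` → c = [[6, 5], [2, 9]]
`a[0].append(551)` → a = [[4, 1, 551], [6, 5], [2, 9]]; b = [[4, 1, 551], [6, 5], [2, 9]]
`a.append([8, 7])` → a = [[4, 1, 551], [6, 5], [2, 9], [8, 7]]
`print(b[0])` → prints [4, 1, 551]
`print(len(b))` → prints 3
`print(c[0])` → prints [6, 5]

Answer:
[4, 1, 551]
3
[6, 5]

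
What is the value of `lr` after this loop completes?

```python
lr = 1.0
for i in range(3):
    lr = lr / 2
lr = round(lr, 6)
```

Halving LR 3 times: 1 / 2^3
`lr` takes the values: 1.0 → 0.5 → 0.25 → 0.125

Answer: 0.125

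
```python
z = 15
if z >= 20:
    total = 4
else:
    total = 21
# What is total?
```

Trace:
`z = 15` → z = 15
`if z >= 20: ...` → z >= 20 is False, take else branch → total = 21
So total = 21

Answer: 21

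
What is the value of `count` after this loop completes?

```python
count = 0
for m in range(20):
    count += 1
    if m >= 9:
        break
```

Loop breaks when m reaches 9, count is 10
`count` takes the values: 0 → 1 → 2 → 3 → 4 → 5 → 6 → 7 → 8 → 9 → 10

Answer: 10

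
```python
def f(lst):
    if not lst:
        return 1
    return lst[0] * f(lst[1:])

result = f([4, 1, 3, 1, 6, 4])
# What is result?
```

Product over [4, 1, 3, 1, 6, 4] = 4 * 1 * 3 * 1 * 6 * 4 = 288

Answer: 288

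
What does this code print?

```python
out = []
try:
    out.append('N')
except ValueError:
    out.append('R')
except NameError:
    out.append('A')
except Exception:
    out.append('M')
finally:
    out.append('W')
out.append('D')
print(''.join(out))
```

Execution trace: 'N' (try body, no exception) → 'W' (finally) → 'D' (after the try/except). Output: NWD

Answer: NWD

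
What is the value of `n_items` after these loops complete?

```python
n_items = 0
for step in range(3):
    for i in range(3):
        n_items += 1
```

3 * 3 = 9
`n_items` takes the values: 0 → 1 → 2 → 3 → 4 → 5 → 6 → 7 → 8 → 9

Answer: 9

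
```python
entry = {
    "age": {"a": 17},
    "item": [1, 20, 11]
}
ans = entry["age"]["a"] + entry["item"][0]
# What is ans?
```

Trace:
`entry = { ...` → entry = {'age': {'a': 17}, 'item': [1, 20, 11]}
`ans = entry["age"]["a"] + entry["item"][0]` → ans = 18
So ans = 18

Answer: 18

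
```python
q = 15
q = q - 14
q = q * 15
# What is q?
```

Trace:
`q = 15` → q = 15
`q = q - 14` → q = 1
`q = q * 15` → q = 15
So q = 15

Answer: 15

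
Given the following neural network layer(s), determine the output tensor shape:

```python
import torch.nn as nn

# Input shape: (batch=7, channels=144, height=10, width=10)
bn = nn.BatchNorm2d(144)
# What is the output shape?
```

Input: (7, 144, 10, 10) -> Output: (7, 144, 10, 10)

Answer: (7, 144, 10, 10)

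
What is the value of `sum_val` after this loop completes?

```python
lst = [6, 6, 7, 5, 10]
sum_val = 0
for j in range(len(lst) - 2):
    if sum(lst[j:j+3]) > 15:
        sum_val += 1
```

Count windows with sum > 15
`sum_val` takes the values: 0 → 1 → 2 → 3

Answer: 3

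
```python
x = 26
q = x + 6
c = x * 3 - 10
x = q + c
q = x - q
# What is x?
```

Trace:
`x = 26` → x = 26
`q = x + 6` → q = 32
`c = x * 3 - 10` → c = 68
`x = q + c` → x = 100
`q = x - q` → q = 68
So x = 100

Answer: 100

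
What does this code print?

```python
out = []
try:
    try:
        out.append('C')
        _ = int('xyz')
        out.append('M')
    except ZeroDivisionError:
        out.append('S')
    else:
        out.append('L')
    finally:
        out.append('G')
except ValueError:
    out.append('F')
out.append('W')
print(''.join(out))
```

Execution trace: 'C' (try body) → 'G' (finally) → 'F' (outer except ValueError) → 'W' (after the try/except). Output: CGFW

Answer: CGFW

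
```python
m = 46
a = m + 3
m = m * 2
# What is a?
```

Trace:
`m = 46` → m = 46
`a = m + 3` → a = 49
`m = m * 2` → m = 92
So a = 49

Answer: 49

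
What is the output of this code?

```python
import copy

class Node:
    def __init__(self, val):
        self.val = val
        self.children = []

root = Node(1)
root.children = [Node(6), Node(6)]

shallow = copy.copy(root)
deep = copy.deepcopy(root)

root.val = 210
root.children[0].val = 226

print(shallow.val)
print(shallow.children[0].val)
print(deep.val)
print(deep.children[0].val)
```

Key concept: deep copy with custom objects.
Step by step:
`root = Node(1)` → root = Node(val=1, children=[])
`root.children = [Node(6), Node(6)]` → root = Node(val=1, children=[Node(val=6, children=[]), Node(val=6, children=[])])
`shallow = copy.copy(root)` → shallow = Node(val=1, children=[Node(val=6, children=[]), Node(val=6, children=[])])
`deep = copy.deepcopy(root)` → deep = Node(val=1, children=[Node(val=6, children=[]), Node(val=6, children=[])])
`root.val = 210` → root = Node(val=210, children=[Node(val=6, children=[]), Node(val=6, children=[])])
`root.children[0].val = 226` → root = Node(val=210, children=[Node(val=226, children=[]), Node(val=6, children=[])]); shallow = Node(val=1, children=[Node(val=226, children=[]), Node(val=6, children=[])])
`print(shallow.val)` → prints 1
`print(shallow.children[0].val)` → prints 226
`print(deep.val)` → prints 1
`print(deep.children[0].val)` → prints 6

Answer:
1
226
1
6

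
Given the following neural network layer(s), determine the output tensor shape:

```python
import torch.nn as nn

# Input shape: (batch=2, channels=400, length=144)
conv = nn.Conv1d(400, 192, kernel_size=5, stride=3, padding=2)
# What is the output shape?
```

Input: (2, 400, 144) -> Output: (2, 192, 48)

Answer: (2, 192, 48)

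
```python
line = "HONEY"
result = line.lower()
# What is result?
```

Trace:
`line = "HONEY"` → line = 'HONEY'
`result = line.lower()` → result = 'honey'
So result = 'honey'

Answer: 'honey'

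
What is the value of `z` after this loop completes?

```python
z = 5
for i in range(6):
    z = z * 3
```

Multiply by 3, 6 times: 5 * 3^6 = 3645
`z` takes the values: 5 → 15 → 45 → 135 → 405 → 1215 → 3645

Answer: 3645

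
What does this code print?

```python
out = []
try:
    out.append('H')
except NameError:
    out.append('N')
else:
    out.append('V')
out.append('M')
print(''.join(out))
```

Execution trace: 'H' (try body, no exception) → 'V' (else) → 'M' (after the try/except). Output: HVM

Answer: HVM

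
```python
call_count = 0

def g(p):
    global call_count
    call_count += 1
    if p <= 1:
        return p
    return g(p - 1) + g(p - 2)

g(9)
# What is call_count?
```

Calls(p) = 1 + Calls(p-1) + Calls(p-2); Calls(0)=Calls(1)=1. For p=9 this gives 109.

Answer: 109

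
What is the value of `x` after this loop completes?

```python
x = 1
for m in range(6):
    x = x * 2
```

Multiply by 2, 6 times: 1 * 2^6 = 64
`x` takes the values: 1 → 2 → 4 → 8 → 16 → 32 → 64

Answer: 64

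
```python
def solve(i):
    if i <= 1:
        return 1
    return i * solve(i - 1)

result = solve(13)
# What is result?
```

solve(13) = 13 * 12 * 11 * 10 * 9 * 8 * 7 * 6 * 5 * 4 * 3 * 2 * 1 = 6227020800

Answer: 6227020800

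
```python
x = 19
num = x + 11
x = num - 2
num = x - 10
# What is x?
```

Trace:
`x = 19` → x = 19
`num = x + 11` → num = 30
`x = num - 2` → x = 28
`num = x - 10` → num = 18
So x = 28

Answer: 28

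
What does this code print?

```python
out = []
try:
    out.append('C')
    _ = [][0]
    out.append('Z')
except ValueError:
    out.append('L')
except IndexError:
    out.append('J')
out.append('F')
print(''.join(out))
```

Execution trace: 'C' (try body) → 'J' (except IndexError) → 'F' (after the try/except). Output: CJF

Answer: CJF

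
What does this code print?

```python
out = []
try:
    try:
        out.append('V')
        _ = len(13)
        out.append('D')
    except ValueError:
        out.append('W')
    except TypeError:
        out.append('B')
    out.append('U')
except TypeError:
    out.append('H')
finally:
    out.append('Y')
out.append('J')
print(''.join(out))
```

Execution trace: 'V' (inner try body) → 'B' (inner except TypeError) → 'U' (try body, no exception) → 'Y' (finally) → 'J' (after the try/except). Output: VBUYJ

Answer: VBUYJ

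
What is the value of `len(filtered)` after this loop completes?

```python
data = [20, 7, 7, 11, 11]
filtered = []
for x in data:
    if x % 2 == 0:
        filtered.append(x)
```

Count even numbers in [20, 7, 7, 11, 11]
`filtered` takes the values: [] → [20]
So `len(filtered)` = 1

Answer: 1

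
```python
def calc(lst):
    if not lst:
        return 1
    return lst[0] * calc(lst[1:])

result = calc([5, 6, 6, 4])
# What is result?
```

Product over [5, 6, 6, 4] = 5 * 6 * 6 * 4 = 720

Answer: 720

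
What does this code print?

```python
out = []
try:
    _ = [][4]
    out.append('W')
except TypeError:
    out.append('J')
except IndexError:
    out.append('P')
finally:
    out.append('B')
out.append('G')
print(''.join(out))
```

Execution trace: 'P' (except IndexError) → 'B' (finally) → 'G' (after the try/except). Output: PBG

Answer: PBG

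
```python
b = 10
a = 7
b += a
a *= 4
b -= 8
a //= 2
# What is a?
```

Trace:
`b = 10` → b = 10
`a = 7` → a = 7
`b += a` → b = 17
`a *= 4` → a = 28
`b -= 8` → b = 9
`a //= 2` → a = 14
So a = 14

Answer: 14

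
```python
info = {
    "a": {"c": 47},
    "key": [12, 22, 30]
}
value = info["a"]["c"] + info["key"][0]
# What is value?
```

Trace:
`info = { ...` → info = {'a': {'c': 47}, 'key': [12, 22, 30]}
`value = info["a"]["c"] + info["key"][0]` → value = 59
So value = 59

Answer: 59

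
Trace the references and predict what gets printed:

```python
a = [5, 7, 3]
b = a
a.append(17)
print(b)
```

Key concept: basic list aliasing.
Step by step:
`a = [5, 7, 3]` → a = [5, 7, 3]
`b = a` → b = [5, 7, 3] (same object as a)
`a.append(17)` → a = [5, 7, 3, 17] (same object as b); b = [5, 7, 3, 17] (same object as a)
`print(b)` → prints [5, 7, 3, 17]

Answer: [5, 7, 3, 17]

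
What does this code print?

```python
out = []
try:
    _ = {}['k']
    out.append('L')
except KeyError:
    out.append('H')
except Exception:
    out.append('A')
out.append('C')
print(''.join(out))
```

Execution trace: 'H' (except KeyError) → 'C' (after the try/except). Output: HC

Answer: HC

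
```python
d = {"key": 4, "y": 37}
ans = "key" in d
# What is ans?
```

Trace:
`d = {"key": 4, "y": 37}` → d = {'key': 4, 'y': 37}
`ans = "key" in d` → ans = True
So ans = True

Answer: True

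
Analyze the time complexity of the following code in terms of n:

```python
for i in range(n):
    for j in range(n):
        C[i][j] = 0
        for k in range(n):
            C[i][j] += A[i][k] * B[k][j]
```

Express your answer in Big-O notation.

This is Naive matrix multiplication. Time complexity: O(n³).

Answer: O(n³)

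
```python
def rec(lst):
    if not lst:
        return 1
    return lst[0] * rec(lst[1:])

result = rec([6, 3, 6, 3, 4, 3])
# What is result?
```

Product over [6, 3, 6, 3, 4, 3] = 6 * 3 * 6 * 3 * 4 * 3 = 3888

Answer: 3888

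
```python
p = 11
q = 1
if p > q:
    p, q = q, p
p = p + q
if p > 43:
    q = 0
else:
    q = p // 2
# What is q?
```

Trace:
`p = 11` → p = 11
`q = 1` → q = 1
`if p > q: ...` → p > q is True → p = 1; q = 11
`p = p + q` → p = 12
`if p > 43: ...` → p > 43 is False, take else branch → q = 6
So q = 6

Answer: 6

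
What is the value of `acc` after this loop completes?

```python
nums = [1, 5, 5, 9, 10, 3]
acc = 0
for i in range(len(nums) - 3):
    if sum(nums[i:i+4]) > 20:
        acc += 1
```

Count windows with sum > 20
`acc` takes the values: 0 → 1 → 2

Answer: 2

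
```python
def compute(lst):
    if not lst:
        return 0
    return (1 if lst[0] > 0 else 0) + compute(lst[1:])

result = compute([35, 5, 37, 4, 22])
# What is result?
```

Count of positive elements in [35, 5, 37, 4, 22] = 5

Answer: 5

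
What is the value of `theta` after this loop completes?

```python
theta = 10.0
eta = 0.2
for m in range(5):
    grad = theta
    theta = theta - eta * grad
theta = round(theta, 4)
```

Gradient descent: w = 10.0 * (1 - 0.2)^5
`theta` takes the values: 10.0 → 8.0 → 6.4 → 5.12 → 4.096 → 3.2768

Answer: 3.2768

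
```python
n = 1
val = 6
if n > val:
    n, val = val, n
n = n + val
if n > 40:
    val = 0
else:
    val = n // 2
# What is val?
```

Trace:
`n = 1` → n = 1
`val = 6` → val = 6
`if n > val: ...` → n > val is False → no variable changes
`n = n + val` → n = 7
`if n > 40: ...` → n > 40 is False, take else branch → val = 3
So val = 3

Answer: 3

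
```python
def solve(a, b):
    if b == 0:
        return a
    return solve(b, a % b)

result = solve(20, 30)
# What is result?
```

solve(20, 30) -> solve(30, 20) -> solve(20, 10) -> solve(10, 0) -> 10

Answer: 10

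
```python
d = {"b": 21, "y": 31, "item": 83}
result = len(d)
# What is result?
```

Trace:
`d = {"b": 21, "y": 31, "item": 83}` → d = {'b': 21, 'y': 31, 'item': 83}
`result = len(d)` → result = 3
So result = 3

Answer: 3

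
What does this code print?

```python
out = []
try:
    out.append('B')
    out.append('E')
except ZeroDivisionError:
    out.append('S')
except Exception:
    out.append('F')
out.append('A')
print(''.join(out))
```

Execution trace: 'B' (try body) → 'E' (try body, no exception) → 'A' (after the try/except). Output: BEA

Answer: BEA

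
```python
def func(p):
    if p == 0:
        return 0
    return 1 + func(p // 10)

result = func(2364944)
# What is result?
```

Count of digits of 2364944: 7

Answer: 7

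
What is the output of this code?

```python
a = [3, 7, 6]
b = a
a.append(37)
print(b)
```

Key concept: basic list aliasing.
Step by step:
`a = [3, 7, 6]` → a = [3, 7, 6]
`b = a` → b = [3, 7, 6] (same object as a)
`a.append(37)` → a = [3, 7, 6, 37] (same object as b); b = [3, 7, 6, 37] (same object as a)
`print(b)` → prints [3, 7, 6, 37]

Answer: [3, 7, 6, 37]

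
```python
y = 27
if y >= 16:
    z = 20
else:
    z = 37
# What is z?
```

Trace:
`y = 27` → y = 27
`if y >= 16: ...` → y >= 16 is True → z = 20
So z = 20

Answer: 20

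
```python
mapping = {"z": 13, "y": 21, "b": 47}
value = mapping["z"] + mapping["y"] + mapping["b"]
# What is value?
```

Trace:
`mapping = {"z": 13, "y": 21, "b": 47}` → mapping = {'z': 13, 'y': 21, 'b': 47}
`value = mapping["z"] + mapping["y"] + mapping["b"]` → value = 81
So value = 81

Answer: 81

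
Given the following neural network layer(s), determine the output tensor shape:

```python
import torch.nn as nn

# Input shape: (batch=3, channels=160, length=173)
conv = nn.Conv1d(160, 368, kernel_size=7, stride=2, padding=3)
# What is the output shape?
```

Input: (3, 160, 173) -> Output: (3, 368, 87)

Answer: (3, 368, 87)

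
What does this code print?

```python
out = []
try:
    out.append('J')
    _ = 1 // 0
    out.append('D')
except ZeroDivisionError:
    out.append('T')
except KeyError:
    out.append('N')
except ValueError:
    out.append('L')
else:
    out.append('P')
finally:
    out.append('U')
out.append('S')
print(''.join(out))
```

Execution trace: 'J' (try body) → 'T' (except ZeroDivisionError) → 'U' (finally) → 'S' (after the try/except). Output: JTUS

Answer: JTUS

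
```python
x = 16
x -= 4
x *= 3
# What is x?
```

Trace:
`x = 16` → x = 16
`x -= 4` → x = 12
`x *= 3` → x = 36
So x = 36

Answer: 36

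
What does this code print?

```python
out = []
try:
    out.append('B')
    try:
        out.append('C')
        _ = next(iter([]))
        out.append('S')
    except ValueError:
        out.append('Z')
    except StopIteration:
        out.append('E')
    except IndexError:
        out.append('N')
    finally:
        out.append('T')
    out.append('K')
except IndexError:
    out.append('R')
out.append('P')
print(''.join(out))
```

Execution trace: 'B' (try body) → 'C' (inner try body) → 'E' (inner except StopIteration) → 'T' (inner finally) → 'K' (try body, no exception) → 'P' (after the try/except). Output: BCETKP

Answer: BCETKP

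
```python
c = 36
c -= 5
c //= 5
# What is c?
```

Trace:
`c = 36` → c = 36
`c -= 5` → c = 31
`c //= 5` → c = 6
So c = 6

Answer: 6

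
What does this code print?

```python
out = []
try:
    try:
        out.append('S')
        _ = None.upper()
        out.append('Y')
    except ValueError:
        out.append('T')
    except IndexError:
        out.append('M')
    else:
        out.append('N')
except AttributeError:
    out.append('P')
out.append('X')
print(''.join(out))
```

Execution trace: 'S' (try body) → 'P' (outer except AttributeError) → 'X' (after the try/except). Output: SPX

Answer: SPX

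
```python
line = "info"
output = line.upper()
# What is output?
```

Trace:
`line = "info"` → line = 'info'
`output = line.upper()` → output = 'INFO'
So output = 'INFO'

Answer: 'INFO'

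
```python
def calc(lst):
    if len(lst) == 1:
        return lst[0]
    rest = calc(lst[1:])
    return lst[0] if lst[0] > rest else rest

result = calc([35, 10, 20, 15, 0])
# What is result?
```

Recursive max over [35, 10, 20, 15, 0] = 35

Answer: 35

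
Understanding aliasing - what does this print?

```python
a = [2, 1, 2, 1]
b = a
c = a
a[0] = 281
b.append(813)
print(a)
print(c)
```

Key concept: multiple aliases.
Step by step:
`a = [2, 1, 2, 1]` → a = [2, 1, 2, 1]
`b = a` → b = [2, 1, 2, 1] (same object as a)
`c = a` → c = [2, 1, 2, 1] (same object as a, b)
`a[0] = 281` → a = [281, 1, 2, 1] (same object as b, c); b = [281, 1, 2, 1] (same object as a, c); c = [281, 1, 2, 1] (same object as a, b)
`b.append(813)` → a = [281, 1, 2, 1, 813] (same object as b, c); b = [281, 1, 2, 1, 813] (same object as a, c); c = [281, 1, 2, 1, 813] (same object as a, b)
`print(a)` → prints [281, 1, 2, 1, 813]
`print(c)` → prints [281, 1, 2, 1, 813]

Answer:
[281, 1, 2, 1, 813]
[281, 1, 2, 1, 813]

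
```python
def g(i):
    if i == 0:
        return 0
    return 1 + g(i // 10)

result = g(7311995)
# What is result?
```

Count of digits of 7311995: 7

Answer: 7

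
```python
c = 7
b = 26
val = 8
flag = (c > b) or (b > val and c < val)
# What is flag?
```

Trace:
`c = 7` → c = 7
`b = 26` → b = 26
`val = 8` → val = 8
`flag = (c > b) or (b > val and c < val)` → flag = True
So flag = True

Answer: True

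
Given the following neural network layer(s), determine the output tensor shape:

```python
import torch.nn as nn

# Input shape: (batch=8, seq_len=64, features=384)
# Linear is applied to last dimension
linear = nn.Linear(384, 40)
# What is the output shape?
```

Input: (8, 64, 384) -> Output: (8, 64, 40)

Answer: (8, 64, 40)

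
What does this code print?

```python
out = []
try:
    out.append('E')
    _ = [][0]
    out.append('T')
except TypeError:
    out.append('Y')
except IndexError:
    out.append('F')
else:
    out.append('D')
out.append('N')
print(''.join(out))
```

Execution trace: 'E' (try body) → 'F' (except IndexError) → 'N' (after the try/except). Output: EFN

Answer: EFN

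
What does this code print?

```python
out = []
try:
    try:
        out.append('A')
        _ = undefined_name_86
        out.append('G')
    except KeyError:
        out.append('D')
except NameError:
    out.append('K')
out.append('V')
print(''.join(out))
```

Execution trace: 'A' (try body) → 'K' (outer except NameError) → 'V' (after the try/except). Output: AKV

Answer: AKV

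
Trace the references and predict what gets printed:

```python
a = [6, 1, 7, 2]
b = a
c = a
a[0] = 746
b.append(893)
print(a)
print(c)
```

Key concept: multiple aliases.
Step by step:
`a = [6, 1, 7, 2]` → a = [6, 1, 7, 2]
`b = a` → b = [6, 1, 7, 2] (same object as a)
`c = a` → c = [6, 1, 7, 2] (same object as a, b)
`a[0] = 746` → a = [746, 1, 7, 2] (same object as b, c); b = [746, 1, 7, 2] (same object as a, c); c = [746, 1, 7, 2] (same object as a, b)
`b.append(893)` → a = [746, 1, 7, 2, 893] (same object as b, c); b = [746, 1, 7, 2, 893] (same object as a, c); c = [746, 1, 7, 2, 893] (same object as a, b)
`print(a)` → prints [746, 1, 7, 2, 893]
`print(c)` → prints [746, 1, 7, 2, 893]

Answer:
[746, 1, 7, 2, 893]
[746, 1, 7, 2, 893]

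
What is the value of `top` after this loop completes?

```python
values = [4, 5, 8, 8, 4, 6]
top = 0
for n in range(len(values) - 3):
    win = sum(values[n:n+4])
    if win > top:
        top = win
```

Max sum of 4-element window in [4, 5, 8, 8, 4, 6]
`top` takes the values: 0 → 25 → 26

Answer: 26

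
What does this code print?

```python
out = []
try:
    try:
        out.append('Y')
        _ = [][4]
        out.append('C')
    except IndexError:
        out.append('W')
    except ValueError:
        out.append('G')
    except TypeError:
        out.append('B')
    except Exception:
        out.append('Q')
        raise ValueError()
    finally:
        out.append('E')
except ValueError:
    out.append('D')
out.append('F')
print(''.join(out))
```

Execution trace: 'Y' (inner try body) → 'W' (inner except IndexError) → 'E' (inner finally) → 'F' (after the try/except). Output: YWEF

Answer: YWEF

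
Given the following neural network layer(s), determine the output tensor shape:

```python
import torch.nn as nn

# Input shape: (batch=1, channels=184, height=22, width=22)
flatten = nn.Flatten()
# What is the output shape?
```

Input: (1, 184, 22, 22) -> Output: (1, 89056)

Answer: (1, 89056)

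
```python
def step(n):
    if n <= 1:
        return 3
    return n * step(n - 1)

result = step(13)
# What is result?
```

step(13) = 13 * 12 * 11 * 10 * 9 * 8 * 7 * 6 * 5 * 4 * 3 * 2 * 3 = 18681062400

Answer: 18681062400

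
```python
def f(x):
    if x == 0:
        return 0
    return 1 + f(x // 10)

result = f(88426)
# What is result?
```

Count of digits of 88426: 5

Answer: 5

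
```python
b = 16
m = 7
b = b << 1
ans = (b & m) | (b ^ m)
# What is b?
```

Trace:
`b = 16` → b = 16
`m = 7` → m = 7
`b = b << 1` → b = 32
`ans = (b & m) | (b ^ m)` → ans = 39
So b = 32

Answer: 32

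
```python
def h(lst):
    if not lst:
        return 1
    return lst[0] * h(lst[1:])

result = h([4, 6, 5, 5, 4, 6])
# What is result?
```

Product over [4, 6, 5, 5, 4, 6] = 4 * 6 * 5 * 5 * 4 * 6 = 14400

Answer: 14400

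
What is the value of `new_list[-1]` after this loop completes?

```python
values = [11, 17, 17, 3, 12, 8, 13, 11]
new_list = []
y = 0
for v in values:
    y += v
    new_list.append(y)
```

Cumulative sum ends at 92
`new_list` takes the values: [] → [11] → [11, 28] → [11, 28, 45] → [11, 28, 45, 48] → [11, 28, 45, 48, 60] → [11, 28, 45, 48, 60, 68] → [11, 28, 45, 48, 60, 68, 81] → [11, 28, 45, 48, 60, 68, 81, 92]
So `new_list[-1]` = 92

Answer: 92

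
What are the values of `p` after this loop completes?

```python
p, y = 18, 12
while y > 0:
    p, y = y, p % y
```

GCD of 18 and 12
`p` takes the values: 18 → 12 → 6

Answer: 6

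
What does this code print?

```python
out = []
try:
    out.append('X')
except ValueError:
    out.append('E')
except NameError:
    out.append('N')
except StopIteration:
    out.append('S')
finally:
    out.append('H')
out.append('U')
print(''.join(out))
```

Execution trace: 'X' (try body, no exception) → 'H' (finally) → 'U' (after the try/except). Output: XHU

Answer: XHU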